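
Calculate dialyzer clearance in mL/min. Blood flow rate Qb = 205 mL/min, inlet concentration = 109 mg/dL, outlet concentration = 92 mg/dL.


K = Qb * (Cb_in - Cb_out) / Cb_in
K = 205 * (109 - 92) / 109
K = 31.97 mL/min


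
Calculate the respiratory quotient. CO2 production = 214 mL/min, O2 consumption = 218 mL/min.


RQ = VCO2 / VO2
RQ = 214 / 218
RQ = 0.9817


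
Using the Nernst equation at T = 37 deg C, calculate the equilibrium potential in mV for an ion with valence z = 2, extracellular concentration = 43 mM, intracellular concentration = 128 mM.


E = (RT/(zF)) * ln(C_out/C_in)
T = 37 + 273.15 = 310.15 K
E = (8.314 * 310.15 / (2 * 96485)) * ln(43/128)
E = -14.58 mV


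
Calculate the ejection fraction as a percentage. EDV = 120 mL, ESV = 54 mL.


SV = EDV - ESV = 120 - 54 = 66 mL
EF = SV/EDV * 100 = 66/120 * 100
EF = 55%


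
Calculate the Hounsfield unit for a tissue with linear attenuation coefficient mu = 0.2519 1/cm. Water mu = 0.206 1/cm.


HU = ((mu_tissue - mu_water) / mu_water) * 1000
HU = ((0.2519 - 0.206) / 0.206) * 1000
HU = 222.8


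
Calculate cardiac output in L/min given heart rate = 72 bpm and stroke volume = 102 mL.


CO = HR * SV
CO = 72 * 102 / 1000
CO = 7.344 L/min


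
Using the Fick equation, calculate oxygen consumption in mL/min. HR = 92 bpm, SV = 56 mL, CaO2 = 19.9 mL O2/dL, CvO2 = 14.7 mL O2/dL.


CO = HR*SV = 92*56/1000 = 5.152 L/min
a-v O2 diff = 19.9 - 14.7 = 5.2 mL/dL
VO2 = CO * (CaO2-CvO2) * 10 dL/L
VO2 = 5.152 * 5.2 * 10
VO2 = 267.9 mL/min


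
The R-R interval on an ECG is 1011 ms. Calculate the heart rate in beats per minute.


HR = 60 / RR_interval(s)
RR = 1011 ms = 1.011 s
HR = 60 / 1.011 = 59.35 bpm


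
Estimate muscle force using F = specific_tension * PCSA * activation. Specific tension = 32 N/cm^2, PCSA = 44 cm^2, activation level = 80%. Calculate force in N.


F = sigma * PCSA * activation
F = 32 * 44 * 0.8
F = 1126 N


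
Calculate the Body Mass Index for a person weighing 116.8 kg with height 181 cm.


BMI = weight / height^2
height = 181 cm = 1.81 m
BMI = 116.8 / 1.81^2
BMI = 35.65 kg/m^2


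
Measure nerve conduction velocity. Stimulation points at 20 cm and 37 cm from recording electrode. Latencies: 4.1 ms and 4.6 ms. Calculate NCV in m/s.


Distance = (37 - 20) / 100 = 0.17 m
dt = (4.6 - 4.1) / 1000 = 5.0000e-04 s
NCV = dist / dt = 340 m/s


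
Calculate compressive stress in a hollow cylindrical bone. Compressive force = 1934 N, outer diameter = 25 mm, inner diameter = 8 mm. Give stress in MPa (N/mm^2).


A = pi*(r_o^2 - r_i^2)
r_o = 12.5 mm, r_i = 4 mm
A = 440.608 mm^2
sigma = F/A = 1934 / 440.608
sigma = 4.389 MPa


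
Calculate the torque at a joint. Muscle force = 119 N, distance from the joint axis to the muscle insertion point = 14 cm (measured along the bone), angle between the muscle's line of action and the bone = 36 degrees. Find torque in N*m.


Torque = F * d * sin(theta)   (moment arm = d*sin(theta))
d = 14 cm = 0.14 m
Torque = 119 * 0.14 * sin(36)
Torque = 9.793 N*m


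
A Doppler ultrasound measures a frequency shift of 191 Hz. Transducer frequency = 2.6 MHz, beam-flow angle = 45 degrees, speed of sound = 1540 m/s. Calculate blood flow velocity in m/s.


v = fd * c / (2 * f0 * cos(theta))
v = 191 * 1540 / (2 * 2.6000e+06 * cos(45))
v = 0.08 m/s


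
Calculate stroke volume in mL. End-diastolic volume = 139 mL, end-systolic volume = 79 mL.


SV = EDV - ESV
SV = 139 - 79
SV = 60 mL


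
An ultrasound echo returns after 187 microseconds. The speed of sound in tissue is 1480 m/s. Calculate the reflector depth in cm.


depth = c * t / 2
t = 187 us = 1.8700e-04 s
depth = 1480 * 1.8700e-04 / 2
depth = 0.13838 m = 13.838 cm


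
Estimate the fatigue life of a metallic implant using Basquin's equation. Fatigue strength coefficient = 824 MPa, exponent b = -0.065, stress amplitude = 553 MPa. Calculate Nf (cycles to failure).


sigma_a = sigma_f' * (2Nf)^b
2Nf = (sigma_a/sigma_f')^(1/b)
2Nf = (553/824)^(1/-0.065)
2Nf = 462.00576
Nf = 231


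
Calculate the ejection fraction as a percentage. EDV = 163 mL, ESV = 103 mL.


SV = EDV - ESV = 163 - 103 = 60 mL
EF = SV/EDV * 100 = 60/163 * 100
EF = 36.81%


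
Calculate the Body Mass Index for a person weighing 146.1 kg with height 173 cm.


BMI = weight / height^2
height = 173 cm = 1.73 m
BMI = 146.1 / 1.73^2
BMI = 48.82 kg/m^2


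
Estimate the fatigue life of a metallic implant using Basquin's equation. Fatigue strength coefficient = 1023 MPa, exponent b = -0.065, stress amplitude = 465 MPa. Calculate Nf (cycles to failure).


sigma_a = sigma_f' * (2Nf)^b
2Nf = (sigma_a/sigma_f')^(1/b)
2Nf = (465/1023)^(1/-0.065)
2Nf = 185370.77
Nf = 9.269e+04


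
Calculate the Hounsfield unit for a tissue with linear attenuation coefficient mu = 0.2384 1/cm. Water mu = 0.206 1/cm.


HU = ((mu_tissue - mu_water) / mu_water) * 1000
HU = ((0.2384 - 0.206) / 0.206) * 1000
HU = 157.3


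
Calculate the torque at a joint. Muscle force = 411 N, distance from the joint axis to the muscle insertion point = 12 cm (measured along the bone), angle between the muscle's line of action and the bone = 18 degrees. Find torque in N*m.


Torque = F * d * sin(theta)   (moment arm = d*sin(theta))
d = 12 cm = 0.12 m
Torque = 411 * 0.12 * sin(18)
Torque = 15.24 N*m


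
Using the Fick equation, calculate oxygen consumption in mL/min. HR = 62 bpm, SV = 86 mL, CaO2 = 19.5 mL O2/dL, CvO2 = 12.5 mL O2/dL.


CO = HR*SV = 62*86/1000 = 5.332 L/min
a-v O2 diff = 19.5 - 12.5 = 7 mL/dL
VO2 = CO * (CaO2-CvO2) * 10 dL/L
VO2 = 5.332 * 7 * 10
VO2 = 373.2 mL/min


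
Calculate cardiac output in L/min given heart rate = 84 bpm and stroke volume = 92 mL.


CO = HR * SV
CO = 84 * 92 / 1000
CO = 7.728 L/min


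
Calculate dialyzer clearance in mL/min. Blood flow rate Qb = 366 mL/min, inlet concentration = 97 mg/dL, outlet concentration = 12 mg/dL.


K = Qb * (Cb_in - Cb_out) / Cb_in
K = 366 * (97 - 12) / 97
K = 320.7 mL/min


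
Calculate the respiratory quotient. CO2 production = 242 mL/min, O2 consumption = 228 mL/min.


RQ = VCO2 / VO2
RQ = 242 / 228
RQ = 1.061


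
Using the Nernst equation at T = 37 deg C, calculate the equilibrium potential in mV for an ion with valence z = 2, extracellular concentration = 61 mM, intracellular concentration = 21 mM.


E = (RT/(zF)) * ln(C_out/C_in)
T = 37 + 273.15 = 310.15 K
E = (8.314 * 310.15 / (2 * 96485)) * ln(61/21)
E = 14.25 mV


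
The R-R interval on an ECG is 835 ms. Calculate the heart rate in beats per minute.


HR = 60 / RR_interval(s)
RR = 835 ms = 0.835 s
HR = 60 / 0.835 = 71.86 bpm


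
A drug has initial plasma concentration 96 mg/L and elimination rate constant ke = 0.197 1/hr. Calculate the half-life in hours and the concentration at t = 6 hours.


t_half = ln(2) / ke = 0.693147 / 0.197 = 3.519 hr
C(t) = C0 * exp(-ke*t) = 96 * exp(-0.197*6)
C(6) = 29.44 mg/L


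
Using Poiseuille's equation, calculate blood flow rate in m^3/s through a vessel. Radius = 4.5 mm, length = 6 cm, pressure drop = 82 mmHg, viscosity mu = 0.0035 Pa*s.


Q = pi*r^4*dP / (8*mu*L)
r = 0.0045 m, L = 0.06 m
dP = 82 mmHg = 10932.404 Pa
Q = 0.008383 m^3/s


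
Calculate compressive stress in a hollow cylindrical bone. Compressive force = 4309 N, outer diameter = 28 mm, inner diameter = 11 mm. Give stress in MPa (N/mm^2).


A = pi*(r_o^2 - r_i^2)
r_o = 14 mm, r_i = 5.5 mm
A = 520.719 mm^2
sigma = F/A = 4309 / 520.719
sigma = 8.275 MPa


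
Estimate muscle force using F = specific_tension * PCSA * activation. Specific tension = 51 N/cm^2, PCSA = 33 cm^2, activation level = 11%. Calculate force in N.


F = sigma * PCSA * activation
F = 51 * 33 * 0.11
F = 185.1 N


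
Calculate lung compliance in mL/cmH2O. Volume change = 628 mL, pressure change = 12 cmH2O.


C = dV / dP
C = 628 / 12
C = 52.33 mL/cmH2O


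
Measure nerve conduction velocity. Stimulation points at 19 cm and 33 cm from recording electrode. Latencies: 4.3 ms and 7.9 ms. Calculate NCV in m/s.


Distance = (33 - 19) / 100 = 0.14 m
dt = (7.9 - 4.3) / 1000 = 0.0036 s
NCV = dist / dt = 38.89 m/s


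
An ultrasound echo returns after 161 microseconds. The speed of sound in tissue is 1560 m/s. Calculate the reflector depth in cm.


depth = c * t / 2
t = 161 us = 1.6100e-04 s
depth = 1560 * 1.6100e-04 / 2
depth = 0.12558 m = 12.558 cm


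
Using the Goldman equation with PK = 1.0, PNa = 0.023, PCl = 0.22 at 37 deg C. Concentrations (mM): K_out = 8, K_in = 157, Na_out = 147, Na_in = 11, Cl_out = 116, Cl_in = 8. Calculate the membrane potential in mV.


Vm = (RT/F)*ln((PK*Ko + PNa*Nao + PCl*Cli)/(PK*Ki + PNa*Nai + PCl*Clo))
Numer = 13.141, Denom = 182.773
Vm = -70.35 mV


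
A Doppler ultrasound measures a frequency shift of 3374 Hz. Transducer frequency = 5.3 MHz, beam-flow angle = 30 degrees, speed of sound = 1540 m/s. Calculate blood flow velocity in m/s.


v = fd * c / (2 * f0 * cos(theta))
v = 3374 * 1540 / (2 * 5.3000e+06 * cos(30))
v = 0.566 m/s


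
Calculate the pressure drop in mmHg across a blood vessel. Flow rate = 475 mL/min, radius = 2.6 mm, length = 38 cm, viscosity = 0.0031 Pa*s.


dP = 8*mu*L*Q / (pi*r^4)
Q = 475 mL/min = 7.91667e-06 m^3/s
dP = 519.678 Pa = 519.678 / 133.322 mmHg = 3.898 mmHg


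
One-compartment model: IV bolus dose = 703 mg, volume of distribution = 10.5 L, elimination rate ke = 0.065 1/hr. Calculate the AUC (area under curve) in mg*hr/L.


C0 = Dose/Vd = 703/10.5 = 66.9524 mg/L
AUC = C0/ke = 66.9524/0.065
AUC = 1030 mg*hr/L


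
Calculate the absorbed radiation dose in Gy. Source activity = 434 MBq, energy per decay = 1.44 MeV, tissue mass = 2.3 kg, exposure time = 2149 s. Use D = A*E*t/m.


A = 434 MBq = 4.3400e+08 Bq
E = 1.44 MeV = 2.30688e-13 J
D = A*E*t/m = 4.3400e+08*2.30688e-13*2149/2.3
D = 0.09355 Gy


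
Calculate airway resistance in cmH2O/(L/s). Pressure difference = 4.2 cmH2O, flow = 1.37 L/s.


R = dP / flow
R = 4.2 / 1.37
R = 3.066 cmH2O/(L/s)


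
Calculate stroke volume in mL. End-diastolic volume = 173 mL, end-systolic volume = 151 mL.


SV = EDV - ESV
SV = 173 - 151
SV = 22 mL


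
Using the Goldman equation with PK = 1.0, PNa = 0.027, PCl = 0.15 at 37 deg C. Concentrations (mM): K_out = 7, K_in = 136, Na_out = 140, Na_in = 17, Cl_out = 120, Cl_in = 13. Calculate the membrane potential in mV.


Vm = (RT/F)*ln((PK*Ko + PNa*Nao + PCl*Cli)/(PK*Ki + PNa*Nai + PCl*Clo))
Numer = 12.73, Denom = 154.459
Vm = -66.71 mV


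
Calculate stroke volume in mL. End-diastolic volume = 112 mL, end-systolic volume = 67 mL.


SV = EDV - ESV
SV = 112 - 67
SV = 45 mL


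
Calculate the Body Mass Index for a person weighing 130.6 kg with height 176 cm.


BMI = weight / height^2
height = 176 cm = 1.76 m
BMI = 130.6 / 1.76^2
BMI = 42.16 kg/m^2


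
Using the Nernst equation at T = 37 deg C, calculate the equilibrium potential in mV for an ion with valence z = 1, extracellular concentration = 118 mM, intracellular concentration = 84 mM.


E = (RT/(zF)) * ln(C_out/C_in)
T = 37 + 273.15 = 310.15 K
E = (8.314 * 310.15 / (1 * 96485)) * ln(118/84)
E = 9.083 mV


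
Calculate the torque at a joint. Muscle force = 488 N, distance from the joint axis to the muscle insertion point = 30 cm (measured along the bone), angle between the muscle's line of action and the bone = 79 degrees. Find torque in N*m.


Torque = F * d * sin(theta)   (moment arm = d*sin(theta))
d = 30 cm = 0.3 m
Torque = 488 * 0.3 * sin(79)
Torque = 143.7 N*m


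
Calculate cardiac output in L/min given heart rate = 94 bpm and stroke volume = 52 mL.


CO = HR * SV
CO = 94 * 52 / 1000
CO = 4.888 L/min


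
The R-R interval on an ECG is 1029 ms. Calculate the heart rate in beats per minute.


HR = 60 / RR_interval(s)
RR = 1029 ms = 1.029 s
HR = 60 / 1.029 = 58.31 bpm


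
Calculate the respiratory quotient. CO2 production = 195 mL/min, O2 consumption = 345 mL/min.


RQ = VCO2 / VO2
RQ = 195 / 345
RQ = 0.5652


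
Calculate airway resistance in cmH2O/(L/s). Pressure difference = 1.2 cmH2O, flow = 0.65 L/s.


R = dP / flow
R = 1.2 / 0.65
R = 1.846 cmH2O/(L/s)


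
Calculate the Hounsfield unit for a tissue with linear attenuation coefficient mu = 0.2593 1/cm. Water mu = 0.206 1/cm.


HU = ((mu_tissue - mu_water) / mu_water) * 1000
HU = ((0.2593 - 0.206) / 0.206) * 1000
HU = 258.7


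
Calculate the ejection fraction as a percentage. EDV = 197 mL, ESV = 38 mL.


SV = EDV - ESV = 197 - 38 = 159 mL
EF = SV/EDV * 100 = 159/197 * 100
EF = 80.71%


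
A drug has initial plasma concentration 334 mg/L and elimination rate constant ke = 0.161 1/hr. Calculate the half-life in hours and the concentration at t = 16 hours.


t_half = ln(2) / ke = 0.693147 / 0.161 = 4.305 hr
C(t) = C0 * exp(-ke*t) = 334 * exp(-0.161*16)
C(16) = 25.41 mg/L


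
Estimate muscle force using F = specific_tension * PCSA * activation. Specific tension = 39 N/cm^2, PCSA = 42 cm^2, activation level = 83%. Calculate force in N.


F = sigma * PCSA * activation
F = 39 * 42 * 0.83
F = 1360 N


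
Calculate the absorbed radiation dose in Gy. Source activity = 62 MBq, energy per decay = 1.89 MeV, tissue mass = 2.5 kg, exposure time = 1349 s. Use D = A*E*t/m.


A = 62 MBq = 6.2000e+07 Bq
E = 1.89 MeV = 3.02778e-13 J
D = A*E*t/m = 6.2000e+07*3.02778e-13*1349/2.5
D = 0.01013 Gy


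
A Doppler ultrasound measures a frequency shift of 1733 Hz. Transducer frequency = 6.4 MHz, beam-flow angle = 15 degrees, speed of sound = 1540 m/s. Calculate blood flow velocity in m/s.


v = fd * c / (2 * f0 * cos(theta))
v = 1733 * 1540 / (2 * 6.4000e+06 * cos(15))
v = 0.2159 m/s


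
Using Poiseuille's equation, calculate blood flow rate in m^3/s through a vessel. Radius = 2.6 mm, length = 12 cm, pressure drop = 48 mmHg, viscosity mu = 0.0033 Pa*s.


Q = pi*r^4*dP / (8*mu*L)
r = 0.0026 m, L = 0.12 m
dP = 48 mmHg = 6399.456 Pa
Q = 2.9000e-04 m^3/s


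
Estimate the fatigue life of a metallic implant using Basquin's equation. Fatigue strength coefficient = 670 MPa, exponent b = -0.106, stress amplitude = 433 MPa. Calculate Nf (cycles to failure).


sigma_a = sigma_f' * (2Nf)^b
2Nf = (sigma_a/sigma_f')^(1/b)
2Nf = (433/670)^(1/-0.106)
2Nf = 61.454787
Nf = 30.73


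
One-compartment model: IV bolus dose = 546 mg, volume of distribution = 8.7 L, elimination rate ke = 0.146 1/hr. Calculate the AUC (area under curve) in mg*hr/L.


C0 = Dose/Vd = 546/8.7 = 62.7586 mg/L
AUC = C0/ke = 62.7586/0.146
AUC = 429.9 mg*hr/L


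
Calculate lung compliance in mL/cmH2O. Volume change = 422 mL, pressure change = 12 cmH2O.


C = dV / dP
C = 422 / 12
C = 35.17 mL/cmH2O


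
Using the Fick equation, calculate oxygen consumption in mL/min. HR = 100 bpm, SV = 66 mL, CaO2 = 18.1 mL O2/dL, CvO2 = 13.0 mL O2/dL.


CO = HR*SV = 100*66/1000 = 6.6 L/min
a-v O2 diff = 18.1 - 13.0 = 5.1 mL/dL
VO2 = CO * (CaO2-CvO2) * 10 dL/L
VO2 = 6.6 * 5.1 * 10
VO2 = 336.6 mL/min


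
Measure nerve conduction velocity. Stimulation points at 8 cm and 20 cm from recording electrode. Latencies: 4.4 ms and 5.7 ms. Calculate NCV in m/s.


Distance = (20 - 8) / 100 = 0.12 m
dt = (5.7 - 4.4) / 1000 = 0.0013 s
NCV = dist / dt = 92.31 m/s


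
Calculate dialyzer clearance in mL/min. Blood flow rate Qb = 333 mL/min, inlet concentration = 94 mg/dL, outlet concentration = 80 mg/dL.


K = Qb * (Cb_in - Cb_out) / Cb_in
K = 333 * (94 - 80) / 94
K = 49.6 mL/min


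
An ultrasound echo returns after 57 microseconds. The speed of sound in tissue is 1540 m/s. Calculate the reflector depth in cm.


depth = c * t / 2
t = 57 us = 5.7000e-05 s
depth = 1540 * 5.7000e-05 / 2
depth = 0.04389 m = 4.389 cm


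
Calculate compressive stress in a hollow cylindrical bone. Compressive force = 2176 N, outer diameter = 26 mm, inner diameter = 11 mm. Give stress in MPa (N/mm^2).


A = pi*(r_o^2 - r_i^2)
r_o = 13 mm, r_i = 5.5 mm
A = 435.896 mm^2
sigma = F/A = 2176 / 435.896
sigma = 4.992 MPa


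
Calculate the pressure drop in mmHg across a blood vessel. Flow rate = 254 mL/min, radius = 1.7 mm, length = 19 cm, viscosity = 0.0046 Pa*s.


dP = 8*mu*L*Q / (pi*r^4)
Q = 254 mL/min = 4.23333e-06 m^3/s
dP = 1128.08 Pa = 1128.08 / 133.322 mmHg = 8.461 mmHg


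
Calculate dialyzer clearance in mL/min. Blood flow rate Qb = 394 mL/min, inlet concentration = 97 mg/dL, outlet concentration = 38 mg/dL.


K = Qb * (Cb_in - Cb_out) / Cb_in
K = 394 * (97 - 38) / 97
K = 239.6 mL/min


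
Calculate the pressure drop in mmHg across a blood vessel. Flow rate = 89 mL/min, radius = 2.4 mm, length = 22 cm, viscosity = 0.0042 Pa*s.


dP = 8*mu*L*Q / (pi*r^4)
Q = 89 mL/min = 1.48333e-06 m^3/s
dP = 105.197 Pa = 105.197 / 133.322 mmHg = 0.789 mmHg


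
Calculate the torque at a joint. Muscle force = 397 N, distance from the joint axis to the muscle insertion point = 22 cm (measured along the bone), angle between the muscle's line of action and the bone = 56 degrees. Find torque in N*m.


Torque = F * d * sin(theta)   (moment arm = d*sin(theta))
d = 22 cm = 0.22 m
Torque = 397 * 0.22 * sin(56)
Torque = 72.41 N*m


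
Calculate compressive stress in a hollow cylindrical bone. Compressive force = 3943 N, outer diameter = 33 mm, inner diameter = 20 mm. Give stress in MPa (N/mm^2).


A = pi*(r_o^2 - r_i^2)
r_o = 16.5 mm, r_i = 10 mm
A = 541.139 mm^2
sigma = F/A = 3943 / 541.139
sigma = 7.286 MPa


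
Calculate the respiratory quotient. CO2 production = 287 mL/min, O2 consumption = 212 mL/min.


RQ = VCO2 / VO2
RQ = 287 / 212
RQ = 1.354


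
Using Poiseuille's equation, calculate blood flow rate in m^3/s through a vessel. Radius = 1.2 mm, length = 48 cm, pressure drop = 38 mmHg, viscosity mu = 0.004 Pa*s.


Q = pi*r^4*dP / (8*mu*L)
r = 0.0012 m, L = 0.48 m
dP = 38 mmHg = 5066.236 Pa
Q = 2.1487e-06 m^3/s


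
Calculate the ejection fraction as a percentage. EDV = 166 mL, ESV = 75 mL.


SV = EDV - ESV = 166 - 75 = 91 mL
EF = SV/EDV * 100 = 91/166 * 100
EF = 54.82%


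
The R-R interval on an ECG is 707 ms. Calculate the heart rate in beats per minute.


HR = 60 / RR_interval(s)
RR = 707 ms = 0.707 s
HR = 60 / 0.707 = 84.87 bpm


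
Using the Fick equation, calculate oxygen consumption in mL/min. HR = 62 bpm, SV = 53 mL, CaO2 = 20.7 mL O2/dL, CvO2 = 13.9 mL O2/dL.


CO = HR*SV = 62*53/1000 = 3.286 L/min
a-v O2 diff = 20.7 - 13.9 = 6.8 mL/dL
VO2 = CO * (CaO2-CvO2) * 10 dL/L
VO2 = 3.286 * 6.8 * 10
VO2 = 223.4 mL/min


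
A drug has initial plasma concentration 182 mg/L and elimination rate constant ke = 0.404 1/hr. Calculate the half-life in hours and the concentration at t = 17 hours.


t_half = ln(2) / ke = 0.693147 / 0.404 = 1.716 hr
C(t) = C0 * exp(-ke*t) = 182 * exp(-0.404*17)
C(17) = 0.1894 mg/L


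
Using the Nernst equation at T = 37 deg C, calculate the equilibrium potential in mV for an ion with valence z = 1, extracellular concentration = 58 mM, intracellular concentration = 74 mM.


E = (RT/(zF)) * ln(C_out/C_in)
T = 37 + 273.15 = 310.15 K
E = (8.314 * 310.15 / (1 * 96485)) * ln(58/74)
E = -6.511 mV


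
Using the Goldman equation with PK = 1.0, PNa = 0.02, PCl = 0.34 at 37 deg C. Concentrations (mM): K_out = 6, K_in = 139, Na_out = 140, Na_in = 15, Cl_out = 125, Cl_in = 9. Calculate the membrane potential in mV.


Vm = (RT/F)*ln((PK*Ko + PNa*Nao + PCl*Cli)/(PK*Ki + PNa*Nai + PCl*Clo))
Numer = 11.86, Denom = 181.8
Vm = -72.95 mV


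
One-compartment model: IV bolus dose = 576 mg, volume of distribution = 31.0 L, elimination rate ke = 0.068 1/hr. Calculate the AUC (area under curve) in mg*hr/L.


C0 = Dose/Vd = 576/31.0 = 18.5806 mg/L
AUC = C0/ke = 18.5806/0.068
AUC = 273.2 mg*hr/L


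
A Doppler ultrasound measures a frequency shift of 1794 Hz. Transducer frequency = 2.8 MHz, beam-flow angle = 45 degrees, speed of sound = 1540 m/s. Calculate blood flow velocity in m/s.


v = fd * c / (2 * f0 * cos(theta))
v = 1794 * 1540 / (2 * 2.8000e+06 * cos(45))
v = 0.6977 m/s


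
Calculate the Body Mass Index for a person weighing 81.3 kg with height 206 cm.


BMI = weight / height^2
height = 206 cm = 2.06 m
BMI = 81.3 / 2.06^2
BMI = 19.16 kg/m^2


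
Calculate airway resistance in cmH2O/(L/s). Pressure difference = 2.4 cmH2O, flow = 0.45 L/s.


R = dP / flow
R = 2.4 / 0.45
R = 5.333 cmH2O/(L/s)


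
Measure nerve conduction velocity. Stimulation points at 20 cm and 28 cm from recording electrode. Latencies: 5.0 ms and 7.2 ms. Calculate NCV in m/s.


Distance = (28 - 20) / 100 = 0.08 m
dt = (7.2 - 5.0) / 1000 = 0.0022 s
NCV = dist / dt = 36.36 m/s


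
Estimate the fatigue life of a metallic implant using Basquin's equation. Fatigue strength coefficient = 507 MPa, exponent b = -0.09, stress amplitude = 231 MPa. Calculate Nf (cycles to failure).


sigma_a = sigma_f' * (2Nf)^b
2Nf = (sigma_a/sigma_f')^(1/b)
2Nf = (231/507)^(1/-0.09)
2Nf = 6212.8184
Nf = 3106


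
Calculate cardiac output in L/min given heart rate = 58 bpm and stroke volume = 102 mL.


CO = HR * SV
CO = 58 * 102 / 1000
CO = 5.916 L/min


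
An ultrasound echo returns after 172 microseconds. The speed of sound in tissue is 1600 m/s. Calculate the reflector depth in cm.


depth = c * t / 2
t = 172 us = 1.7200e-04 s
depth = 1600 * 1.7200e-04 / 2
depth = 0.1376 m = 13.76 cm


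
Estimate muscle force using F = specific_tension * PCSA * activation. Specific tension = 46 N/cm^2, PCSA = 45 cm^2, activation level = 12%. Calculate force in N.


F = sigma * PCSA * activation
F = 46 * 45 * 0.12
F = 248.4 N


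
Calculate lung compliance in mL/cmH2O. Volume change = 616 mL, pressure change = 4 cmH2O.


C = dV / dP
C = 616 / 4
C = 154 mL/cmH2O


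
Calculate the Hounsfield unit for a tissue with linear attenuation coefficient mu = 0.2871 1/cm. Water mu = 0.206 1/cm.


HU = ((mu_tissue - mu_water) / mu_water) * 1000
HU = ((0.2871 - 0.206) / 0.206) * 1000
HU = 393.7


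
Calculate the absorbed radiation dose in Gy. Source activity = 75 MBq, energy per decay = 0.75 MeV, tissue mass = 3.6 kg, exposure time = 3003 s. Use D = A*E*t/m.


A = 75 MBq = 7.5000e+07 Bq
E = 0.75 MeV = 1.2015e-13 J
D = A*E*t/m = 7.5000e+07*1.2015e-13*3003/3.6
D = 0.007517 Gy


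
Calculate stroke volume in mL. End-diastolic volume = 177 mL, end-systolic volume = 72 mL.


SV = EDV - ESV
SV = 177 - 72
SV = 105 mL


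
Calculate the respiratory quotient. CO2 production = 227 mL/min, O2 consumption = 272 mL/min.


RQ = VCO2 / VO2
RQ = 227 / 272
RQ = 0.8346


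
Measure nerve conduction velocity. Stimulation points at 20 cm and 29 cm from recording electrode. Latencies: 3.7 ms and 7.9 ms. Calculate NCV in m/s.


Distance = (29 - 20) / 100 = 0.09 m
dt = (7.9 - 3.7) / 1000 = 0.0042 s
NCV = dist / dt = 21.43 m/s


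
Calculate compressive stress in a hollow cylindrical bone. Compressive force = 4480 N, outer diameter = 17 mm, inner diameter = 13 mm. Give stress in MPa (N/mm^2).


A = pi*(r_o^2 - r_i^2)
r_o = 8.5 mm, r_i = 6.5 mm
A = 94.2478 mm^2
sigma = F/A = 4480 / 94.2478
sigma = 47.53 MPa


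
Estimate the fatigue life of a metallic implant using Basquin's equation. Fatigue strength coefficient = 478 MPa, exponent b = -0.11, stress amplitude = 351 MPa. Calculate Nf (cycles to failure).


sigma_a = sigma_f' * (2Nf)^b
2Nf = (sigma_a/sigma_f')^(1/b)
2Nf = (351/478)^(1/-0.11)
2Nf = 16.568371
Nf = 8.284


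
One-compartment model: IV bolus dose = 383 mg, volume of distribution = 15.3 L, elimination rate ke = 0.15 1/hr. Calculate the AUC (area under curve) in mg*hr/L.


C0 = Dose/Vd = 383/15.3 = 25.0327 mg/L
AUC = C0/ke = 25.0327/0.15
AUC = 166.9 mg*hr/L


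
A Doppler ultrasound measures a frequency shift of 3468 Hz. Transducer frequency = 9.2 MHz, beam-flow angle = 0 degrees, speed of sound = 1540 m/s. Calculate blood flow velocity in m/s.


v = fd * c / (2 * f0 * cos(theta))
v = 3468 * 1540 / (2 * 9.2000e+06 * cos(0))
v = 0.2903 m/s


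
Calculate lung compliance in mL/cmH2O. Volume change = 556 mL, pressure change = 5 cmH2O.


C = dV / dP
C = 556 / 5
C = 111.2 mL/cmH2O


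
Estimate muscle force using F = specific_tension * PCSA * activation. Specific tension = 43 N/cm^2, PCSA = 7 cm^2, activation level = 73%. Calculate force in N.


F = sigma * PCSA * activation
F = 43 * 7 * 0.73
F = 219.7 N


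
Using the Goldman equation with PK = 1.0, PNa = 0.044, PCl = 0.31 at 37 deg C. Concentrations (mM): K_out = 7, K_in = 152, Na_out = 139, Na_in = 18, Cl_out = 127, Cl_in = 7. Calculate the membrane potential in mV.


Vm = (RT/F)*ln((PK*Ko + PNa*Nao + PCl*Cli)/(PK*Ki + PNa*Nai + PCl*Clo))
Numer = 15.286, Denom = 192.162
Vm = -67.65 mV


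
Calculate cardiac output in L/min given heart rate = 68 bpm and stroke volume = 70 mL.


CO = HR * SV
CO = 68 * 70 / 1000
CO = 4.76 L/min


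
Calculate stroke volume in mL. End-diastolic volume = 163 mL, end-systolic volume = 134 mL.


SV = EDV - ESV
SV = 163 - 134
SV = 29 mL


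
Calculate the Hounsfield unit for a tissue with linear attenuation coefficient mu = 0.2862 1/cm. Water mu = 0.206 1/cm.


HU = ((mu_tissue - mu_water) / mu_water) * 1000
HU = ((0.2862 - 0.206) / 0.206) * 1000
HU = 389.3


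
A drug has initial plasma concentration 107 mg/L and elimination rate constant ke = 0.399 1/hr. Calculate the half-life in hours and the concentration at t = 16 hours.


t_half = ln(2) / ke = 0.693147 / 0.399 = 1.737 hr
C(t) = C0 * exp(-ke*t) = 107 * exp(-0.399*16)
C(16) = 0.1807 mg/L


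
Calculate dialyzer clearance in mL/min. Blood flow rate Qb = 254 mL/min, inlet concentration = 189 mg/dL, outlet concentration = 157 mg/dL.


K = Qb * (Cb_in - Cb_out) / Cb_in
K = 254 * (189 - 157) / 189
K = 43.01 mL/min


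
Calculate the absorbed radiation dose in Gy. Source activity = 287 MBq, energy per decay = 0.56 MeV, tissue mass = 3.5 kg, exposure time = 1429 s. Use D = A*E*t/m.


A = 287 MBq = 2.8700e+08 Bq
E = 0.56 MeV = 8.9712e-14 J
D = A*E*t/m = 2.8700e+08*8.9712e-14*1429/3.5
D = 0.01051 Gy


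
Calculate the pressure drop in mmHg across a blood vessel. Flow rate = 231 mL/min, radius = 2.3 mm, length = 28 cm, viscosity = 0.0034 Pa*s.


dP = 8*mu*L*Q / (pi*r^4)
Q = 231 mL/min = 3.85e-06 m^3/s
dP = 333.524 Pa = 333.524 / 133.322 mmHg = 2.502 mmHg


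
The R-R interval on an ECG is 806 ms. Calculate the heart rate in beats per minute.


HR = 60 / RR_interval(s)
RR = 806 ms = 0.806 s
HR = 60 / 0.806 = 74.44 bpm


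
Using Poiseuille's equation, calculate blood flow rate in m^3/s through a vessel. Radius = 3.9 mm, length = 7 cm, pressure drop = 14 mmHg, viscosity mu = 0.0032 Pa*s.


Q = pi*r^4*dP / (8*mu*L)
r = 0.0039 m, L = 0.07 m
dP = 14 mmHg = 1866.508 Pa
Q = 7.5701e-04 m^3/s


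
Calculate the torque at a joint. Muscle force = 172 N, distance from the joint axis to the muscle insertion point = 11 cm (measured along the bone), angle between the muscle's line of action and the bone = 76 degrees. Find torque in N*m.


Torque = F * d * sin(theta)   (moment arm = d*sin(theta))
d = 11 cm = 0.11 m
Torque = 172 * 0.11 * sin(76)
Torque = 18.36 N*m


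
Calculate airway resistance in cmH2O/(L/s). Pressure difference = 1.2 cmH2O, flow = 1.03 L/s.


R = dP / flow
R = 1.2 / 1.03
R = 1.165 cmH2O/(L/s)


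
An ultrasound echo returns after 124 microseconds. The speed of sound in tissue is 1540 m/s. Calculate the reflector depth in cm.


depth = c * t / 2
t = 124 us = 1.2400e-04 s
depth = 1540 * 1.2400e-04 / 2
depth = 0.09548 m = 9.548 cm


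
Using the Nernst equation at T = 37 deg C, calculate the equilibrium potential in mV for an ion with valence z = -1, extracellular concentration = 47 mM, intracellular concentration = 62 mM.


E = (RT/(zF)) * ln(C_out/C_in)
T = 37 + 273.15 = 310.15 K
E = (8.314 * 310.15 / (-1 * 96485)) * ln(47/62)
E = 7.403 mV


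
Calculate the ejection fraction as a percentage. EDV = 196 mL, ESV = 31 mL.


SV = EDV - ESV = 196 - 31 = 165 mL
EF = SV/EDV * 100 = 165/196 * 100
EF = 84.18%


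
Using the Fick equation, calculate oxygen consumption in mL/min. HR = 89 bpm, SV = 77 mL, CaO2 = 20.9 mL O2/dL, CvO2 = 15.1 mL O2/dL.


CO = HR*SV = 89*77/1000 = 6.853 L/min
a-v O2 diff = 20.9 - 15.1 = 5.8 mL/dL
VO2 = CO * (CaO2-CvO2) * 10 dL/L
VO2 = 6.853 * 5.8 * 10
VO2 = 397.5 mL/min


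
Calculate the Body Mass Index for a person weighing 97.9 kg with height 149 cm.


BMI = weight / height^2
height = 149 cm = 1.49 m
BMI = 97.9 / 1.49^2
BMI = 44.1 kg/m^2


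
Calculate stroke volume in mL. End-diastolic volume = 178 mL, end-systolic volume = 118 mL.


SV = EDV - ESV
SV = 178 - 118
SV = 60 mL


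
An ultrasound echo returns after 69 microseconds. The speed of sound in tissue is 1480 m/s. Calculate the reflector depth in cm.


depth = c * t / 2
t = 69 us = 6.9000e-05 s
depth = 1480 * 6.9000e-05 / 2
depth = 0.05106 m = 5.106 cm


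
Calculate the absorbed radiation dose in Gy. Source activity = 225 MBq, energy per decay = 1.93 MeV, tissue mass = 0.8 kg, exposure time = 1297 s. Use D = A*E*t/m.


A = 225 MBq = 2.2500e+08 Bq
E = 1.93 MeV = 3.09186e-13 J
D = A*E*t/m = 2.2500e+08*3.09186e-13*1297/0.8
D = 0.1128 Gy


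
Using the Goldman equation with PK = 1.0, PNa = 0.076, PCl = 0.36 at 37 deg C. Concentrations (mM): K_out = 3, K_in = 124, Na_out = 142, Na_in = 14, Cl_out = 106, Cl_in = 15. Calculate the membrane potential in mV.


Vm = (RT/F)*ln((PK*Ko + PNa*Nao + PCl*Cli)/(PK*Ki + PNa*Nai + PCl*Clo))
Numer = 19.192, Denom = 163.224
Vm = -57.21 mV


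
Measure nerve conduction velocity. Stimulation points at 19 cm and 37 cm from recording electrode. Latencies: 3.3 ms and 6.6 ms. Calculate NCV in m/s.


Distance = (37 - 19) / 100 = 0.18 m
dt = (6.6 - 3.3) / 1000 = 0.0033 s
NCV = dist / dt = 54.55 m/s


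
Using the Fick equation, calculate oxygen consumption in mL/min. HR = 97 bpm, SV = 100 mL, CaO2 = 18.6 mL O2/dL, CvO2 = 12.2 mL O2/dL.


CO = HR*SV = 97*100/1000 = 9.7 L/min
a-v O2 diff = 18.6 - 12.2 = 6.4 mL/dL
VO2 = CO * (CaO2-CvO2) * 10 dL/L
VO2 = 9.7 * 6.4 * 10
VO2 = 620.8 mL/min


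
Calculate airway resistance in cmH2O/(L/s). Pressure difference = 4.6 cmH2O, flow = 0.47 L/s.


R = dP / flow
R = 4.6 / 0.47
R = 9.787 cmH2O/(L/s)


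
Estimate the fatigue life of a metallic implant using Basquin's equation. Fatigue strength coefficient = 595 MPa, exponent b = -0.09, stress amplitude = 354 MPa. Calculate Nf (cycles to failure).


sigma_a = sigma_f' * (2Nf)^b
2Nf = (sigma_a/sigma_f')^(1/b)
2Nf = (354/595)^(1/-0.09)
2Nf = 320.4113
Nf = 160.2


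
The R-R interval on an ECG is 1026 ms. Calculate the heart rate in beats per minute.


HR = 60 / RR_interval(s)
RR = 1026 ms = 1.026 s
HR = 60 / 1.026 = 58.48 bpm


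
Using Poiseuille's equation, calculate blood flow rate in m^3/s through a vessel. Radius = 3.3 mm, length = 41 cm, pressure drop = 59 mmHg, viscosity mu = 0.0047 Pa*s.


Q = pi*r^4*dP / (8*mu*L)
r = 0.0033 m, L = 0.41 m
dP = 59 mmHg = 7865.998 Pa
Q = 1.9010e-04 m^3/s


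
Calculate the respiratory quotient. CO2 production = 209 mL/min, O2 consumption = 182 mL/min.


RQ = VCO2 / VO2
RQ = 209 / 182
RQ = 1.148


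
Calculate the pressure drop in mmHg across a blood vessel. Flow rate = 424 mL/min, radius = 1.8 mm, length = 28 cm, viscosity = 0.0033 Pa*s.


dP = 8*mu*L*Q / (pi*r^4)
Q = 424 mL/min = 7.06667e-06 m^3/s
dP = 1583.93 Pa = 1583.93 / 133.322 mmHg = 11.88 mmHg


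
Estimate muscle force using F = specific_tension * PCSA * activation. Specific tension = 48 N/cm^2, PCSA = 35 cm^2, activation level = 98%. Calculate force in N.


F = sigma * PCSA * activation
F = 48 * 35 * 0.98
F = 1646 N


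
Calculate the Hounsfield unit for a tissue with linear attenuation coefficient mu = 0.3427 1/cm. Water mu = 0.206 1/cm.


HU = ((mu_tissue - mu_water) / mu_water) * 1000
HU = ((0.3427 - 0.206) / 0.206) * 1000
HU = 663.6


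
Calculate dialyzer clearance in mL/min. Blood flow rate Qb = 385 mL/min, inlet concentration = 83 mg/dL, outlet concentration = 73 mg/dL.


K = Qb * (Cb_in - Cb_out) / Cb_in
K = 385 * (83 - 73) / 83
K = 46.39 mL/min


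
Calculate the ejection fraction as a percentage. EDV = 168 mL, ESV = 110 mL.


SV = EDV - ESV = 168 - 110 = 58 mL
EF = SV/EDV * 100 = 58/168 * 100
EF = 34.52%


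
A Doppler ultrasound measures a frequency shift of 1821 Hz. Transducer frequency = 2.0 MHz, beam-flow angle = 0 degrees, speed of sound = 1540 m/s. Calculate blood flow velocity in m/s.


v = fd * c / (2 * f0 * cos(theta))
v = 1821 * 1540 / (2 * 2.0000e+06 * cos(0))
v = 0.7011 m/s


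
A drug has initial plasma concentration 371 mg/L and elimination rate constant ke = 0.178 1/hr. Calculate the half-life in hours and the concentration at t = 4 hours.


t_half = ln(2) / ke = 0.693147 / 0.178 = 3.894 hr
C(t) = C0 * exp(-ke*t) = 371 * exp(-0.178*4)
C(4) = 182 mg/L


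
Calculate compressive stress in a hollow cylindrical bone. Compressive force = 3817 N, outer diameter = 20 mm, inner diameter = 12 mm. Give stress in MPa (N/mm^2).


A = pi*(r_o^2 - r_i^2)
r_o = 10 mm, r_i = 6 mm
A = 201.062 mm^2
sigma = F/A = 3817 / 201.062
sigma = 18.98 MPa


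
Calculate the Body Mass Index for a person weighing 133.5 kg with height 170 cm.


BMI = weight / height^2
height = 170 cm = 1.7 m
BMI = 133.5 / 1.7^2
BMI = 46.19 kg/m^2


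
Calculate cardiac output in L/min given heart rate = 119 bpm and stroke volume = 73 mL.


CO = HR * SV
CO = 119 * 73 / 1000
CO = 8.687 L/min


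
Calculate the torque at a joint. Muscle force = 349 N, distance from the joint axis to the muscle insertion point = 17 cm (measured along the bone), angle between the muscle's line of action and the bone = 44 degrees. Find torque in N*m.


Torque = F * d * sin(theta)   (moment arm = d*sin(theta))
d = 17 cm = 0.17 m
Torque = 349 * 0.17 * sin(44)
Torque = 41.21 N*m


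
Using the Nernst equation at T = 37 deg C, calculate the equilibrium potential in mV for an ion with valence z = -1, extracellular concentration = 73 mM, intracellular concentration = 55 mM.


E = (RT/(zF)) * ln(C_out/C_in)
T = 37 + 273.15 = 310.15 K
E = (8.314 * 310.15 / (-1 * 96485)) * ln(73/55)
E = -7.567 mV


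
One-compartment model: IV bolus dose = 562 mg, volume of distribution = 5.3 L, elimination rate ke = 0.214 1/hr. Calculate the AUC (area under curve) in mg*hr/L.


C0 = Dose/Vd = 562/5.3 = 106.038 mg/L
AUC = C0/ke = 106.038/0.214
AUC = 495.5 mg*hr/L


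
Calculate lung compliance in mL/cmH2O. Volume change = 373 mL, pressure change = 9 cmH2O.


C = dV / dP
C = 373 / 9
C = 41.44 mL/cmH2O


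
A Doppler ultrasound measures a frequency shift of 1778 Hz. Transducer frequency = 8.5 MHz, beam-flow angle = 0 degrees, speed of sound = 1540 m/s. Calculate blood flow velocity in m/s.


v = fd * c / (2 * f0 * cos(theta))
v = 1778 * 1540 / (2 * 8.5000e+06 * cos(0))
v = 0.1611 m/s


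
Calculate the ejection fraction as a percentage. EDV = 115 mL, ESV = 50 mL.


SV = EDV - ESV = 115 - 50 = 65 mL
EF = SV/EDV * 100 = 65/115 * 100
EF = 56.52%


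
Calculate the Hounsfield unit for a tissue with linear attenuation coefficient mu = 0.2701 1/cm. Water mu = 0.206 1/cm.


HU = ((mu_tissue - mu_water) / mu_water) * 1000
HU = ((0.2701 - 0.206) / 0.206) * 1000
HU = 311.2


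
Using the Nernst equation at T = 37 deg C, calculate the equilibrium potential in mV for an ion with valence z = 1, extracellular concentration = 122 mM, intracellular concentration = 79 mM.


E = (RT/(zF)) * ln(C_out/C_in)
T = 37 + 273.15 = 310.15 K
E = (8.314 * 310.15 / (1 * 96485)) * ln(122/79)
E = 11.61 mV


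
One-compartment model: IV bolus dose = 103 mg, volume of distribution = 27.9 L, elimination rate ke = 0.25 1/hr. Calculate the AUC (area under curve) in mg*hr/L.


C0 = Dose/Vd = 103/27.9 = 3.69176 mg/L
AUC = C0/ke = 3.69176/0.25
AUC = 14.77 mg*hr/L


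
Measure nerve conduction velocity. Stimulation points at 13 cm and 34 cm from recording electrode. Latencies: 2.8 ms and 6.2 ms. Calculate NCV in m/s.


Distance = (34 - 13) / 100 = 0.21 m
dt = (6.2 - 2.8) / 1000 = 0.0034 s
NCV = dist / dt = 61.76 m/s


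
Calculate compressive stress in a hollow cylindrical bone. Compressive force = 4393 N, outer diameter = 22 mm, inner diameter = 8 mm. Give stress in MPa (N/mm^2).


A = pi*(r_o^2 - r_i^2)
r_o = 11 mm, r_i = 4 mm
A = 329.867 mm^2
sigma = F/A = 4393 / 329.867
sigma = 13.32 MPa


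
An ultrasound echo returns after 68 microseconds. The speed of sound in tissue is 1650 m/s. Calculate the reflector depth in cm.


depth = c * t / 2
t = 68 us = 6.8000e-05 s
depth = 1650 * 6.8000e-05 / 2
depth = 0.0561 m = 5.61 cm


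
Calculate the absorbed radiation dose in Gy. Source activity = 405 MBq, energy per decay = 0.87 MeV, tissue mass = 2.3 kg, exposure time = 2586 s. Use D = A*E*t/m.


A = 405 MBq = 4.0500e+08 Bq
E = 0.87 MeV = 1.39374e-13 J
D = A*E*t/m = 4.0500e+08*1.39374e-13*2586/2.3
D = 0.06347 Gy


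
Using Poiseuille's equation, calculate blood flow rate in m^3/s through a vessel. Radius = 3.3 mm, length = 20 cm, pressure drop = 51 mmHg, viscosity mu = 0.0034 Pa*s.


Q = pi*r^4*dP / (8*mu*L)
r = 0.0033 m, L = 0.2 m
dP = 51 mmHg = 6799.422 Pa
Q = 4.6567e-04 m^3/s


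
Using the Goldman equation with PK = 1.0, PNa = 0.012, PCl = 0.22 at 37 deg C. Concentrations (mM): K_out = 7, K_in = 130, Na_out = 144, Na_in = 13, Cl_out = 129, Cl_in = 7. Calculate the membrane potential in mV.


Vm = (RT/F)*ln((PK*Ko + PNa*Nao + PCl*Cli)/(PK*Ki + PNa*Nai + PCl*Clo))
Numer = 10.268, Denom = 158.536
Vm = -73.15 mV


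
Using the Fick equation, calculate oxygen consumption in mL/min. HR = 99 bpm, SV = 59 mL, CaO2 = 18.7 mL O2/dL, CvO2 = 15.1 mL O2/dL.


CO = HR*SV = 99*59/1000 = 5.841 L/min
a-v O2 diff = 18.7 - 15.1 = 3.6 mL/dL
VO2 = CO * (CaO2-CvO2) * 10 dL/L
VO2 = 5.841 * 3.6 * 10
VO2 = 210.3 mL/min


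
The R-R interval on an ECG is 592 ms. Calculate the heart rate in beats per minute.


HR = 60 / RR_interval(s)
RR = 592 ms = 0.592 s
HR = 60 / 0.592 = 101.4 bpm


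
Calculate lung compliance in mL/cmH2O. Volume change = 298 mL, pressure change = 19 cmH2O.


C = dV / dP
C = 298 / 19
C = 15.68 mL/cmH2O


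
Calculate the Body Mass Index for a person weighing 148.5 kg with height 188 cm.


BMI = weight / height^2
height = 188 cm = 1.88 m
BMI = 148.5 / 1.88^2
BMI = 42.02 kg/m^2


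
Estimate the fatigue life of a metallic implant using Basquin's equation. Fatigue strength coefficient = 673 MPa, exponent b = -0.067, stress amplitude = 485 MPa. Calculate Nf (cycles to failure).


sigma_a = sigma_f' * (2Nf)^b
2Nf = (sigma_a/sigma_f')^(1/b)
2Nf = (485/673)^(1/-0.067)
2Nf = 132.88699
Nf = 66.44


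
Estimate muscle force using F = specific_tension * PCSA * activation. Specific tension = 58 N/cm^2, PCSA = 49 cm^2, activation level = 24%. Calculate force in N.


F = sigma * PCSA * activation
F = 58 * 49 * 0.24
F = 682.1 N


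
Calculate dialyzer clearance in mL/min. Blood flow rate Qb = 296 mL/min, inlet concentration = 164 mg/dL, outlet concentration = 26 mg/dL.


K = Qb * (Cb_in - Cb_out) / Cb_in
K = 296 * (164 - 26) / 164
K = 249.1 mL/min


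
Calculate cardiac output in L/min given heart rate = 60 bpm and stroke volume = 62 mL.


CO = HR * SV
CO = 60 * 62 / 1000
CO = 3.72 L/min


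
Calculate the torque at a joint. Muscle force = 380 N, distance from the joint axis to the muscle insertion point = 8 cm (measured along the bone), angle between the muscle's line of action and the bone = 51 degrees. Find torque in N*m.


Torque = F * d * sin(theta)   (moment arm = d*sin(theta))
d = 8 cm = 0.08 m
Torque = 380 * 0.08 * sin(51)
Torque = 23.63 N*m


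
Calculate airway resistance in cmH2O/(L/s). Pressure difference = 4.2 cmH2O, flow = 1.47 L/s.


R = dP / flow
R = 4.2 / 1.47
R = 2.857 cmH2O/(L/s)
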